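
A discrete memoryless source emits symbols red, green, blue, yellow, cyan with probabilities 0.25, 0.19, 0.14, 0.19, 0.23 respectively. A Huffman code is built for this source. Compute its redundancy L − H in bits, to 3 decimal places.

0.035 bits

Entropy H = −Σ p log₂ p ≈ 2.2952 bits.
Huffman merges: 7/50+19/100→33/100; 19/100+23/100→21/50; 1/4+33/100→29/50; 21/50+29/50→1. L = 233/100 ≈ 2.3300.
L − H = 2.3300 − 2.2952 = 0.035 bits.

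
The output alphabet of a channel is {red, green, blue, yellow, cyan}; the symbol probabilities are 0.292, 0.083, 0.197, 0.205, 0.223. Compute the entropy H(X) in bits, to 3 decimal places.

2.230 bits

H = −Σ pᵢ log₂ pᵢ.
−0.292·log₂(0.292) = 0.5186
−0.083·log₂(0.083) = 0.2980
−0.197·log₂(0.197) = 0.4617
−0.205·log₂(0.205) = 0.4687
−0.223·log₂(0.223) = 0.4828
Sum ≈ 2.2298 → 2.230 bits.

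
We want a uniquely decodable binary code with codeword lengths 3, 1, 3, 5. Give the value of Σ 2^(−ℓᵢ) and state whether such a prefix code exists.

0.78125; yes

With common denominator 2^5 = 32: Σ 2^(−ℓᵢ) = 4/32 + 16/32 + 4/32 + 1/32 = 25/32 = 0.78125.
Kraft's inequality requires Σ ≤ 1; here Σ = 0.78125 ≤ 1, so such a prefix code exists.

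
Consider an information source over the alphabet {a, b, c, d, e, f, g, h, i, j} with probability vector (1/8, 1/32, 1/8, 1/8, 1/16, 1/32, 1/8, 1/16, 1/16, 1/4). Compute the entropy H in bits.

3.0625 bits

Each probability is a power of 1/2, so log₂(1/p) is an integer.
H = Σ p·log₂(1/p) = 1/8·3 + 1/32·5 + 1/8·3 + 1/8·3 + 1/16·4 + 1/32·5 + 1/8·3 + 1/16·4 + 1/16·4 + 1/4·2 = 3.0625 bits.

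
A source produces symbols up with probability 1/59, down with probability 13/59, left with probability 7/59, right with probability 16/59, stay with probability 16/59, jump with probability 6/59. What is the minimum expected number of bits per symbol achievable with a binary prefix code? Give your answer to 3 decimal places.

Repeatedly combine the two least-probable nodes; the expected code length is the sum of the merged weights.
merge 1/59 + 6/59 → 7/59
merge 7/59 + 7/59 → 14/59
merge 13/59 + 14/59 → 27/59
merge 16/59 + 16/59 → 32/59
merge 27/59 + 32/59 → 1
L = 7/59 + 14/59 + 27/59 + 32/59 + 1 = 139/59 ≈ 2.356 bits/symbol.

2.356 bits/symbol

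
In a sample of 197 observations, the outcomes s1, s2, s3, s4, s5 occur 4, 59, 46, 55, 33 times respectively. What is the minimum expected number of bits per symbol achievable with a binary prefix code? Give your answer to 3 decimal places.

Probabilities are the counts divided by 197.
Repeatedly combine the two least-probable nodes; the expected code length is the sum of the merged weights.
merge 4/197 + 33/197 → 37/197
merge 37/197 + 46/197 → 83/197
merge 55/197 + 59/197 → 114/197
merge 83/197 + 114/197 → 1
L = 37/197 + 83/197 + 114/197 + 1 = 431/197 ≈ 2.188 bits/symbol.

2.188 bits/symbol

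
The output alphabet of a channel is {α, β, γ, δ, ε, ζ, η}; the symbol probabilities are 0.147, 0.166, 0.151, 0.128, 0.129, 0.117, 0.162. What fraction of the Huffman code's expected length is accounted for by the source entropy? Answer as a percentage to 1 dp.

Entropy H = −Σ p log₂ p ≈ 2.7968 bits.
Huffman merges: 117/1000+16/125→49/200; 129/1000+147/1000→69/250; 151/1000+81/500→313/1000; 83/500+49/200→411/1000; 69/250+313/1000→589/1000; 411/1000+589/1000→1. L = 1417/500 ≈ 2.8340.
Efficiency = H/L = 2.7968/2.8340 = 98.7%.

98.7%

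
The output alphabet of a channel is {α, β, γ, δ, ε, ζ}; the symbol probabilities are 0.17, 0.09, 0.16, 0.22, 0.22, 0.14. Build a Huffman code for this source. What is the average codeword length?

Repeatedly combine the two least-probable nodes; the expected code length is the sum of the merged weights.
merge 9/100 + 7/50 → 23/100
merge 4/25 + 17/100 → 33/100
merge 11/50 + 11/50 → 11/25
merge 23/100 + 33/100 → 14/25
merge 11/25 + 14/25 → 1
L = 23/100 + 33/100 + 11/25 + 14/25 + 1 = 64/25 = 2.56 bits/symbol.

2.56 bits/symbol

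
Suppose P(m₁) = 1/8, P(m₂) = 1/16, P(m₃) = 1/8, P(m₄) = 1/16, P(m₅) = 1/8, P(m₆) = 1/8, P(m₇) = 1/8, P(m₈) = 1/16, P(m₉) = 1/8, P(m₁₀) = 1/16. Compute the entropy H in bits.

Each probability is a power of 1/2, so log₂(1/p) is an integer.
H = Σ p·log₂(1/p) = 1/8·3 + 1/16·4 + 1/8·3 + 1/16·4 + 1/8·3 + 1/8·3 + 1/8·3 + 1/16·4 + 1/8·3 + 1/16·4 = 3.25 bits.

3.25 bits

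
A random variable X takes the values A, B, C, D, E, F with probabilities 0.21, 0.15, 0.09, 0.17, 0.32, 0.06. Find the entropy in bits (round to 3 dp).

H = −Σ pᵢ log₂ pᵢ.
−0.21·log₂(0.21) = 0.4728
−0.15·log₂(0.15) = 0.4105
−0.09·log₂(0.09) = 0.3127
−0.17·log₂(0.17) = 0.4346
−0.32·log₂(0.32) = 0.5260
−0.06·log₂(0.06) = 0.2435
Sum ≈ 2.4002 → 2.400 bits.

2.400 bits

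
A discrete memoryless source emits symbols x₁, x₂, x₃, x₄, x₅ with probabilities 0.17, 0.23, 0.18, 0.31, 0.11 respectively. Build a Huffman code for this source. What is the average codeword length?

2.28 bits/symbol

Repeatedly combine the two least-probable nodes; the expected code length is the sum of the merged weights.
merge 11/100 + 17/100 → 7/25
merge 9/50 + 23/100 → 41/100
merge 7/25 + 31/100 → 59/100
merge 41/100 + 59/100 → 1
L = 7/25 + 41/100 + 59/100 + 1 = 57/25 = 2.28 bits/symbol.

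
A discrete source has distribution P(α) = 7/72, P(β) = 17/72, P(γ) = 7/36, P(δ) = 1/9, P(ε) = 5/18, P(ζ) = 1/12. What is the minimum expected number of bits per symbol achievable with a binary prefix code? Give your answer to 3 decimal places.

2.472 bits/symbol

Repeatedly combine the two least-probable nodes; the expected code length is the sum of the merged weights.
merge 1/12 + 7/72 → 13/72
merge 1/9 + 13/72 → 7/24
merge 7/36 + 17/72 → 31/72
merge 5/18 + 7/24 → 41/72
merge 31/72 + 41/72 → 1
L = 13/72 + 7/24 + 31/72 + 41/72 + 1 = 89/36 ≈ 2.472 bits/symbol.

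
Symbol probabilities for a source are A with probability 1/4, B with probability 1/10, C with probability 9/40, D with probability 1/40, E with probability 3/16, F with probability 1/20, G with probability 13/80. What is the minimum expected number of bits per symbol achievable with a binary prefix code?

Repeatedly combine the two least-probable nodes; the expected code length is the sum of the merged weights.
merge 1/40 + 1/20 → 3/40
merge 3/40 + 1/10 → 7/40
merge 13/80 + 7/40 → 27/80
merge 3/16 + 9/40 → 33/80
merge 1/4 + 27/80 → 47/80
merge 33/80 + 47/80 → 1
L = 3/40 + 7/40 + 27/80 + 33/80 + 47/80 + 1 = 207/80 = 2.5875 bits/symbol.

2.5875 bits/symbol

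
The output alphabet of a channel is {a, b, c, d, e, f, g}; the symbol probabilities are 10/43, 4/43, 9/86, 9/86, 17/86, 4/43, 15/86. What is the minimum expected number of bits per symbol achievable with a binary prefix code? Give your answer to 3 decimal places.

Repeatedly combine the two least-probable nodes; the expected code length is the sum of the merged weights.
merge 4/43 + 4/43 → 8/43
merge 9/86 + 9/86 → 9/43
merge 15/86 + 8/43 → 31/86
merge 17/86 + 9/43 → 35/86
merge 10/43 + 31/86 → 51/86
merge 35/86 + 51/86 → 1
L = 8/43 + 9/43 + 31/86 + 35/86 + 51/86 + 1 = 237/86 ≈ 2.756 bits/symbol.

2.756 bits/symbol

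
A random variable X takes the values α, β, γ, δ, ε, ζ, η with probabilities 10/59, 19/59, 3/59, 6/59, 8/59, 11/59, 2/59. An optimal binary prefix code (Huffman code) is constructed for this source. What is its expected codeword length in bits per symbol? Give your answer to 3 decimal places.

Repeatedly combine the two least-probable nodes; the expected code length is the sum of the merged weights.
merge 2/59 + 3/59 → 5/59
merge 5/59 + 6/59 → 11/59
merge 8/59 + 10/59 → 18/59
merge 11/59 + 11/59 → 22/59
merge 18/59 + 19/59 → 37/59
merge 22/59 + 37/59 → 1
L = 5/59 + 11/59 + 18/59 + 22/59 + 37/59 + 1 = 152/59 ≈ 2.576 bits/symbol.

2.576 bits/symbol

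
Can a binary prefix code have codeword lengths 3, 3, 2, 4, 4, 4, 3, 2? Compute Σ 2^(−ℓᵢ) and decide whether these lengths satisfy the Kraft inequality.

With common denominator 2^4 = 16: Σ 2^(−ℓᵢ) = 2/16 + 2/16 + 4/16 + 1/16 + 1/16 + 1/16 + 2/16 + 4/16 = 17/16 = 1.0625.
Kraft's inequality requires Σ ≤ 1; here Σ = 1.0625 > 1, so no such prefix code exists.

1.0625; no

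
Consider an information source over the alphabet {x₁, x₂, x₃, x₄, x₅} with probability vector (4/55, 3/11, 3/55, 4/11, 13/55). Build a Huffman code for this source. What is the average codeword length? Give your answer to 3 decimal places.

2.127 bits/symbol

Repeatedly combine the two least-probable nodes; the expected code length is the sum of the merged weights.
merge 3/55 + 4/55 → 7/55
merge 7/55 + 13/55 → 4/11
merge 3/11 + 4/11 → 7/11
merge 4/11 + 7/11 → 1
L = 7/55 + 4/11 + 7/11 + 1 = 117/55 ≈ 2.127 bits/symbol.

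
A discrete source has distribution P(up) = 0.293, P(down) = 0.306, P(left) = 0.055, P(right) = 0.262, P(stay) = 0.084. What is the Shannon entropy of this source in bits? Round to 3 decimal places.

H = −Σ pᵢ log₂ pᵢ.
−0.293·log₂(0.293) = 0.5189
−0.306·log₂(0.306) = 0.5228
−0.055·log₂(0.055) = 0.2301
−0.262·log₂(0.262) = 0.5063
−0.084·log₂(0.084) = 0.3002
Sum ≈ 2.0783 → 2.078 bits.

2.078 bits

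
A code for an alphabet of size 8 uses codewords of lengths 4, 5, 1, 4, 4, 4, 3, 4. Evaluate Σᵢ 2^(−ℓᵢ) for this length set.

With common denominator 2^5 = 32: Σ 2^(−ℓᵢ) = 2/32 + 1/32 + 16/32 + 2/32 + 2/32 + 2/32 + 4/32 + 2/32 = 31/32 = 0.96875.

0.96875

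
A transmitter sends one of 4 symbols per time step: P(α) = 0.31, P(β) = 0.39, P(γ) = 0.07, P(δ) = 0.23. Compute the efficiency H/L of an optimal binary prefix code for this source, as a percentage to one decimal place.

Entropy H = −Σ p log₂ p ≈ 1.8098 bits.
Huffman merges: 7/100+23/100→3/10; 3/10+31/100→61/100; 39/100+61/100→1. L = 191/100 ≈ 1.9100.
Efficiency = H/L = 1.8098/1.9100 = 94.8%.

94.8%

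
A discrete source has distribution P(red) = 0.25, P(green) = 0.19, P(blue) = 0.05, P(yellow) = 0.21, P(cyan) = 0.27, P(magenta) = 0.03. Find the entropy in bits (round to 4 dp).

H = −Σ pᵢ log₂ pᵢ.
−0.25·log₂(0.25) = 0.5000
−0.19·log₂(0.19) = 0.4552
−0.05·log₂(0.05) = 0.2161
−0.21·log₂(0.21) = 0.4728
−0.27·log₂(0.27) = 0.5100
−0.03·log₂(0.03) = 0.1518
Sum ≈ 2.3059 → 2.3059 bits.

2.3059 bits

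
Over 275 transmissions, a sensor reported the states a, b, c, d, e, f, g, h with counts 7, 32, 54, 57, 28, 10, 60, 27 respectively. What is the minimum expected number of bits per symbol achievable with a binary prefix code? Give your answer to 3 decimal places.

2.796 bits/symbol

Probabilities are the counts divided by 275.
Repeatedly combine the two least-probable nodes; the expected code length is the sum of the merged weights.
merge 7/275 + 2/55 → 17/275
merge 17/275 + 27/275 → 4/25
merge 28/275 + 32/275 → 12/55
merge 4/25 + 54/275 → 98/275
merge 57/275 + 12/55 → 117/275
merge 12/55 + 98/275 → 158/275
merge 117/275 + 158/275 → 1
L = 17/275 + 4/25 + 12/55 + 98/275 + 117/275 + 158/275 + 1 = 769/275 ≈ 2.796 bits/symbol.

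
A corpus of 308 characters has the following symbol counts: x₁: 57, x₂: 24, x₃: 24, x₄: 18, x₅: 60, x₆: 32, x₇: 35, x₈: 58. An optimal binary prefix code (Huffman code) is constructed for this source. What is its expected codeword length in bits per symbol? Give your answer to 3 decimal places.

2.935 bits/symbol

Probabilities are the counts divided by 308.
Repeatedly combine the two least-probable nodes; the expected code length is the sum of the merged weights.
merge 9/154 + 6/77 → 3/22
merge 6/77 + 8/77 → 2/11
merge 5/44 + 3/22 → 1/4
merge 2/11 + 57/308 → 113/308
merge 29/154 + 15/77 → 59/154
merge 1/4 + 113/308 → 95/154
merge 59/154 + 95/154 → 1
L = 3/22 + 2/11 + 1/4 + 113/308 + 59/154 + 95/154 + 1 = 226/77 ≈ 2.935 bits/symbol.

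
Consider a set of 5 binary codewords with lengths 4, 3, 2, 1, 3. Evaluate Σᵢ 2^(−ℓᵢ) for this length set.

With common denominator 2^4 = 16: Σ 2^(−ℓᵢ) = 1/16 + 2/16 + 4/16 + 8/16 + 2/16 = 17/16 = 1.0625.

1.0625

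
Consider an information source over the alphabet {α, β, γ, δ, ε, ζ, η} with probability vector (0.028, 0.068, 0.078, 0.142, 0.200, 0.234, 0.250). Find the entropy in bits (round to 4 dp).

2.5498 bits

H = −Σ pᵢ log₂ pᵢ.
−0.028·log₂(0.028) = 0.1444
−0.068·log₂(0.068) = 0.2637
−0.078·log₂(0.078) = 0.2871
−0.142·log₂(0.142) = 0.3999
−0.200·log₂(0.200) = 0.4644
−0.234·log₂(0.234) = 0.4903
−0.250·log₂(0.250) = 0.5000
Sum ≈ 2.5498 → 2.5498 bits.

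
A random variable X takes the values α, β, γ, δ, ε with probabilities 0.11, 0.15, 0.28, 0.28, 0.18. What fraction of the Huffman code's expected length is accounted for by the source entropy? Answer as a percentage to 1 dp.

98.9%

Entropy H = −Σ p log₂ p ≈ 2.2346 bits.
Huffman merges: 11/100+3/20→13/50; 9/50+13/50→11/25; 7/25+7/25→14/25; 11/25+14/25→1. L = 113/50 ≈ 2.2600.
Efficiency = H/L = 2.2346/2.2600 = 98.9%.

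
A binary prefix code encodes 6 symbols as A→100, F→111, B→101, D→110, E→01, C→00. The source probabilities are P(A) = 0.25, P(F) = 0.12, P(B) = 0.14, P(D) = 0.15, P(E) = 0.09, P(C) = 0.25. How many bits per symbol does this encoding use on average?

2.66 bits/symbol

L̄ = Σ pᵢ·ℓᵢ = 0.25·3 + 0.12·3 + 0.14·3 + 0.15·3 + 0.09·2 + 0.25·2 = 2.66 bits/symbol.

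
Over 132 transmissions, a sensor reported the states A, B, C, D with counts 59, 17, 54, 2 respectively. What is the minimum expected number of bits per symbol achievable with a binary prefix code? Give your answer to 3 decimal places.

Probabilities are the counts divided by 132.
Repeatedly combine the two least-probable nodes; the expected code length is the sum of the merged weights.
merge 1/66 + 17/132 → 19/132
merge 19/132 + 9/22 → 73/132
merge 59/132 + 73/132 → 1
L = 19/132 + 73/132 + 1 = 56/33 ≈ 1.697 bits/symbol.

1.697 bits/symbol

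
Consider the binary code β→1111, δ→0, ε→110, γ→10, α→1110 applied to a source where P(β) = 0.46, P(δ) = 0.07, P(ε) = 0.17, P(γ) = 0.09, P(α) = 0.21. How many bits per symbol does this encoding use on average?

L̄ = Σ pᵢ·ℓᵢ = 0.46·4 + 0.07·1 + 0.17·3 + 0.09·2 + 0.21·4 = 3.44 bits/symbol.

3.44 bits/symbol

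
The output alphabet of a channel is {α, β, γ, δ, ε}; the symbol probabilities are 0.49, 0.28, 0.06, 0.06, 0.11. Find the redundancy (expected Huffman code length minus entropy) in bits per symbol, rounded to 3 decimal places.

Entropy H = −Σ p log₂ p ≈ 1.8559 bits.
Huffman merges: 3/50+3/50→3/25; 11/100+3/25→23/100; 23/100+7/25→51/100; 49/100+51/100→1. L = 93/50 ≈ 1.8600.
L − H = 1.8600 − 1.8559 = 0.004 bits.

0.004 bits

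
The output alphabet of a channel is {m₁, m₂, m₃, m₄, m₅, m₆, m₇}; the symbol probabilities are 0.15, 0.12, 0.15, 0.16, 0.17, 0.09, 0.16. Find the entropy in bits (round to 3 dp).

H = −Σ pᵢ log₂ pᵢ.
−0.15·log₂(0.15) = 0.4105
−0.12·log₂(0.12) = 0.3671
−0.15·log₂(0.15) = 0.4105
−0.16·log₂(0.16) = 0.4230
−0.17·log₂(0.17) = 0.4346
−0.09·log₂(0.09) = 0.3127
−0.16·log₂(0.16) = 0.4230
Sum ≈ 2.7814 → 2.781 bits.

2.781 bits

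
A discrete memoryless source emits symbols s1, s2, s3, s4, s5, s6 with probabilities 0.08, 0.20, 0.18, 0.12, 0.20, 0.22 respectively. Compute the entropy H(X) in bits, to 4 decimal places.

H = −Σ pᵢ log₂ pᵢ.
−0.08·log₂(0.08) = 0.2915
−0.20·log₂(0.20) = 0.4644
−0.18·log₂(0.18) = 0.4453
−0.12·log₂(0.12) = 0.3671
−0.20·log₂(0.20) = 0.4644
−0.22·log₂(0.22) = 0.4806
Sum ≈ 2.5132 → 2.5132 bits.

2.5132 bits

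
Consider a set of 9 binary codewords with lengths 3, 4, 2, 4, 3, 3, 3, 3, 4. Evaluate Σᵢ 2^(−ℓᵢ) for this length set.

With common denominator 2^4 = 16: Σ 2^(−ℓᵢ) = 2/16 + 1/16 + 4/16 + 1/16 + 2/16 + 2/16 + 2/16 + 2/16 + 1/16 = 17/16 = 1.0625.

1.0625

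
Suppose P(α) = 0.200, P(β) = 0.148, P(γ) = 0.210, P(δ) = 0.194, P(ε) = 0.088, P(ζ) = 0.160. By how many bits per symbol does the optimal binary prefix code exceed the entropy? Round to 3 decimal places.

0.054 bits

Entropy H = −Σ p log₂ p ≈ 2.5357 bits.
Huffman merges: 11/125+37/250→59/250; 4/25+97/500→177/500; 1/5+21/100→41/100; 59/250+177/500→59/100; 41/100+59/100→1. L = 259/100 ≈ 2.5900.
L − H = 2.5900 − 2.5357 = 0.054 bits.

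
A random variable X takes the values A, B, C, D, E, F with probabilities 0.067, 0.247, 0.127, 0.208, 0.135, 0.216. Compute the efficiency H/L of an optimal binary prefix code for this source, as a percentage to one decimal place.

Entropy H = −Σ p log₂ p ≈ 2.4764 bits.
Huffman merges: 67/1000+127/1000→97/500; 27/200+97/500→329/1000; 26/125+27/125→53/125; 247/1000+329/1000→72/125; 53/125+72/125→1. L = 2523/1000 ≈ 2.5230.
Efficiency = H/L = 2.4764/2.5230 = 98.2%.

98.2%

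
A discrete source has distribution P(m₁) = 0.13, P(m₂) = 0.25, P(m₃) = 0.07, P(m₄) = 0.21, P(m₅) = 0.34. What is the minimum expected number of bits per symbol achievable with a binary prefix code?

Repeatedly combine the two least-probable nodes; the expected code length is the sum of the merged weights.
merge 7/100 + 13/100 → 1/5
merge 1/5 + 21/100 → 41/100
merge 1/4 + 17/50 → 59/100
merge 41/100 + 59/100 → 1
L = 1/5 + 41/100 + 59/100 + 1 = 11/5 = 2.2 bits/symbol.

2.2 bits/symbol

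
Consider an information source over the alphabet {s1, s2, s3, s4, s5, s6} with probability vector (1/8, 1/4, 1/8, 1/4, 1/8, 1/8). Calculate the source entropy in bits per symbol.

2.5 bits

Each probability is a power of 1/2, so log₂(1/p) is an integer.
H = Σ p·log₂(1/p) = 1/8·3 + 1/4·2 + 1/8·3 + 1/4·2 + 1/8·3 + 1/8·3 = 2.5 bits.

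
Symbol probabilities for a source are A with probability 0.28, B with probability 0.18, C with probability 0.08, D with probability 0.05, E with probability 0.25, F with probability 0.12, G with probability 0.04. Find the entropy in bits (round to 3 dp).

2.520 bits

H = −Σ pᵢ log₂ pᵢ.
−0.28·log₂(0.28) = 0.5142
−0.18·log₂(0.18) = 0.4453
−0.08·log₂(0.08) = 0.2915
−0.05·log₂(0.05) = 0.2161
−0.25·log₂(0.25) = 0.5000
−0.12·log₂(0.12) = 0.3671
−0.04·log₂(0.04) = 0.1858
Sum ≈ 2.5200 → 2.520 bits.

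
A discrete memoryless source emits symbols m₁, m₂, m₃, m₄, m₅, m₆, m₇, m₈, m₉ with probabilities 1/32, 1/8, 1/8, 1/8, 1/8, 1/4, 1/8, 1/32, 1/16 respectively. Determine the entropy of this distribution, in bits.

Each probability is a power of 1/2, so log₂(1/p) is an integer.
H = Σ p·log₂(1/p) = 1/32·5 + 1/8·3 + 1/8·3 + 1/8·3 + 1/8·3 + 1/4·2 + 1/8·3 + 1/32·5 + 1/16·4 = 2.9375 bits.

2.9375 bits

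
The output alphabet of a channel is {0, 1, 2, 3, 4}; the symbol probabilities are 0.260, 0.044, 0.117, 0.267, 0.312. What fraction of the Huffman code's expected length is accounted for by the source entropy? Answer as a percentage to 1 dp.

Entropy H = −Σ p log₂ p ≈ 2.0987 bits.
Huffman merges: 11/250+117/1000→161/1000; 161/1000+13/50→421/1000; 267/1000+39/125→579/1000; 421/1000+579/1000→1. L = 2161/1000 ≈ 2.1610.
Efficiency = H/L = 2.0987/2.1610 = 97.1%.

97.1%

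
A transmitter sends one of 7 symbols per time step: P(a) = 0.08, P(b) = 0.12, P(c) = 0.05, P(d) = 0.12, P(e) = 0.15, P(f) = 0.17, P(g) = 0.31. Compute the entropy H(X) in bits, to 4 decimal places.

H = −Σ pᵢ log₂ pᵢ.
−0.08·log₂(0.08) = 0.2915
−0.12·log₂(0.12) = 0.3671
−0.05·log₂(0.05) = 0.2161
−0.12·log₂(0.12) = 0.3671
−0.15·log₂(0.15) = 0.4105
−0.17·log₂(0.17) = 0.4346
−0.31·log₂(0.31) = 0.5238
Sum ≈ 2.6107 → 2.6107 bits.

2.6107 bits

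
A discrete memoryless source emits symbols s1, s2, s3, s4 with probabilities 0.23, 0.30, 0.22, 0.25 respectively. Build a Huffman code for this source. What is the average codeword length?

Repeatedly combine the two least-probable nodes; the expected code length is the sum of the merged weights.
merge 11/50 + 23/100 → 9/20
merge 1/4 + 3/10 → 11/20
merge 9/20 + 11/20 → 1
L = 9/20 + 11/20 + 1 = 2 bits/symbol.

2 bits/symbol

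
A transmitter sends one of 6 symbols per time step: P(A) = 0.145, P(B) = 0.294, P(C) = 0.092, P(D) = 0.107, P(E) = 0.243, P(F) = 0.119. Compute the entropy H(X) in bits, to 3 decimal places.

H = −Σ pᵢ log₂ pᵢ.
−0.145·log₂(0.145) = 0.4040
−0.294·log₂(0.294) = 0.5192
−0.092·log₂(0.092) = 0.3167
−0.107·log₂(0.107) = 0.3450
−0.243·log₂(0.243) = 0.4960
−0.119·log₂(0.119) = 0.3654
Sum ≈ 2.4463 → 2.446 bits.

2.446 bits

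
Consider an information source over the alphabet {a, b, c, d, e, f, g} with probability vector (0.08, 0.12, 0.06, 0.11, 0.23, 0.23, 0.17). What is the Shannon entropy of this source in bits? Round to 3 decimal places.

2.662 bits

H = −Σ pᵢ log₂ pᵢ.
−0.08·log₂(0.08) = 0.2915
−0.12·log₂(0.12) = 0.3671
−0.06·log₂(0.06) = 0.2435
−0.11·log₂(0.11) = 0.3503
−0.23·log₂(0.23) = 0.4877
−0.23·log₂(0.23) = 0.4877
−0.17·log₂(0.17) = 0.4346
Sum ≈ 2.6623 → 2.662 bits.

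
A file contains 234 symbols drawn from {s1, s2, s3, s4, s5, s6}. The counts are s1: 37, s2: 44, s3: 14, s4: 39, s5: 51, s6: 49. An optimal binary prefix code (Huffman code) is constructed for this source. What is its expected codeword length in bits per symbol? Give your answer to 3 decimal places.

2.573 bits/symbol

Probabilities are the counts divided by 234.
Repeatedly combine the two least-probable nodes; the expected code length is the sum of the merged weights.
merge 7/117 + 37/234 → 17/78
merge 1/6 + 22/117 → 83/234
merge 49/234 + 17/78 → 50/117
merge 17/78 + 83/234 → 67/117
merge 50/117 + 67/117 → 1
L = 17/78 + 83/234 + 50/117 + 67/117 + 1 = 301/117 ≈ 2.573 bits/symbol.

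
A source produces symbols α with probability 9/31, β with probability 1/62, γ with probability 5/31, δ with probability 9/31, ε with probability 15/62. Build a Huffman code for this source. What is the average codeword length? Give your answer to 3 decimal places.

2.177 bits/symbol

Repeatedly combine the two least-probable nodes; the expected code length is the sum of the merged weights.
merge 1/62 + 5/31 → 11/62
merge 11/62 + 15/62 → 13/31
merge 9/31 + 9/31 → 18/31
merge 13/31 + 18/31 → 1
L = 11/62 + 13/31 + 18/31 + 1 = 135/62 ≈ 2.177 bits/symbol.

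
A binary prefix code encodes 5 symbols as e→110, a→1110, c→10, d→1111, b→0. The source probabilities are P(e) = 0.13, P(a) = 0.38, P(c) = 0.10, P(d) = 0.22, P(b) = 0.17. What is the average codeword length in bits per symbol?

L̄ = Σ pᵢ·ℓᵢ = 0.13·3 + 0.38·4 + 0.10·2 + 0.22·4 + 0.17·1 = 3.16 bits/symbol.

3.16 bits/symbol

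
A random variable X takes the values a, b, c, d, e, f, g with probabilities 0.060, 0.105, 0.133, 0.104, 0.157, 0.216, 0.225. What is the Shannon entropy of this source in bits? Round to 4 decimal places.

2.6928 bits

H = −Σ pᵢ log₂ pᵢ.
−0.060·log₂(0.060) = 0.2435
−0.105·log₂(0.105) = 0.3414
−0.133·log₂(0.133) = 0.3871
−0.104·log₂(0.104) = 0.3396
−0.157·log₂(0.157) = 0.4194
−0.216·log₂(0.216) = 0.4776
−0.225·log₂(0.225) = 0.4842
Sum ≈ 2.6928 → 2.6928 bits.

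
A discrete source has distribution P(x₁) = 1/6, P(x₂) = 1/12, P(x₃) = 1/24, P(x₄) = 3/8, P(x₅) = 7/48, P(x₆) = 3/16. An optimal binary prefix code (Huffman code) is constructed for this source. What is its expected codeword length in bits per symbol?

2.375 bits/symbol

Repeatedly combine the two least-probable nodes; the expected code length is the sum of the merged weights.
merge 1/24 + 1/12 → 1/8
merge 1/8 + 7/48 → 13/48
merge 1/6 + 3/16 → 17/48
merge 13/48 + 17/48 → 5/8
merge 3/8 + 5/8 → 1
L = 1/8 + 13/48 + 17/48 + 5/8 + 1 = 19/8 = 2.375 bits/symbol.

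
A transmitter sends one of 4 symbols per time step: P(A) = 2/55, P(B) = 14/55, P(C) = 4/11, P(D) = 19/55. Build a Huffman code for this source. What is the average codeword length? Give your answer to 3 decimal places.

1.927 bits/symbol

Repeatedly combine the two least-probable nodes; the expected code length is the sum of the merged weights.
merge 2/55 + 14/55 → 16/55
merge 16/55 + 19/55 → 7/11
merge 4/11 + 7/11 → 1
L = 16/55 + 7/11 + 1 = 106/55 ≈ 1.927 bits/symbol.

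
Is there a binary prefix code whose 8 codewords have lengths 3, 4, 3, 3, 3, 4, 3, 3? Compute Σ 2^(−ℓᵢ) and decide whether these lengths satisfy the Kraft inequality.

With common denominator 2^4 = 16: Σ 2^(−ℓᵢ) = 2/16 + 1/16 + 2/16 + 2/16 + 2/16 + 1/16 + 2/16 + 2/16 = 14/16 = 0.875.
Kraft's inequality requires Σ ≤ 1; here Σ = 0.875 ≤ 1, so such a prefix code exists.

0.875; yes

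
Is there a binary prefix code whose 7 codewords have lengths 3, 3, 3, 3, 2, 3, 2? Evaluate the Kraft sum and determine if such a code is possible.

1.125; no

With common denominator 2^3 = 8: Σ 2^(−ℓᵢ) = 1/8 + 1/8 + 1/8 + 1/8 + 2/8 + 1/8 + 2/8 = 9/8 = 1.125.
Kraft's inequality requires Σ ≤ 1; here Σ = 1.125 > 1, so no such prefix code exists.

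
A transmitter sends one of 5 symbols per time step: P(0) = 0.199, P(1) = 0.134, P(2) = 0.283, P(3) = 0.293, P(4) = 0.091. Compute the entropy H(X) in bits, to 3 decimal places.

2.201 bits

H = −Σ pᵢ log₂ pᵢ.
−0.199·log₂(0.199) = 0.4635
−0.134·log₂(0.134) = 0.3886
−0.283·log₂(0.283) = 0.5154
−0.293·log₂(0.293) = 0.5189
−0.091·log₂(0.091) = 0.3147
Sum ≈ 2.2010 → 2.201 bits.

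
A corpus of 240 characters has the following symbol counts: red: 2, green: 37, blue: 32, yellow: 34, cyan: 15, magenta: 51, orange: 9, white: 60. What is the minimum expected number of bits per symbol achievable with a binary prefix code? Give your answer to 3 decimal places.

Probabilities are the counts divided by 240.
Repeatedly combine the two least-probable nodes; the expected code length is the sum of the merged weights.
merge 1/120 + 3/80 → 11/240
merge 11/240 + 1/16 → 13/120
merge 13/120 + 2/15 → 29/120
merge 17/120 + 37/240 → 71/240
merge 17/80 + 29/120 → 109/240
merge 1/4 + 71/240 → 131/240
merge 109/240 + 131/240 → 1
L = 11/240 + 13/120 + 29/120 + 71/240 + 109/240 + 131/240 + 1 = 323/120 ≈ 2.692 bits/symbol.

2.692 bits/symbol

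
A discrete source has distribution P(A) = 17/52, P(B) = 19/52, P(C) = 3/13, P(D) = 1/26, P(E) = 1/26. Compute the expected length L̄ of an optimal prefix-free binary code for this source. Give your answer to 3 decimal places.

2.019 bits/symbol

Repeatedly combine the two least-probable nodes; the expected code length is the sum of the merged weights.
merge 1/26 + 1/26 → 1/13
merge 1/13 + 3/13 → 4/13
merge 4/13 + 17/52 → 33/52
merge 19/52 + 33/52 → 1
L = 1/13 + 4/13 + 33/52 + 1 = 105/52 ≈ 2.019 bits/symbol.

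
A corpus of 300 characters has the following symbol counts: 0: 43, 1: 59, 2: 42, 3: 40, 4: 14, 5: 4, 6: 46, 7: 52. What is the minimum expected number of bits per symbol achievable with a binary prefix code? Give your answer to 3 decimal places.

2.863 bits/symbol

Probabilities are the counts divided by 300.
Repeatedly combine the two least-probable nodes; the expected code length is the sum of the merged weights.
merge 1/75 + 7/150 → 3/50
merge 3/50 + 2/15 → 29/150
merge 7/50 + 43/300 → 17/60
merge 23/150 + 13/75 → 49/150
merge 29/150 + 59/300 → 39/100
merge 17/60 + 49/150 → 61/100
merge 39/100 + 61/100 → 1
L = 3/50 + 29/150 + 17/60 + 49/150 + 39/100 + 61/100 + 1 = 859/300 ≈ 2.863 bits/symbol.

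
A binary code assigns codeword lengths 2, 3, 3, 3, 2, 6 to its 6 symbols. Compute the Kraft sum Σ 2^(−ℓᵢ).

With common denominator 2^6 = 64: Σ 2^(−ℓᵢ) = 16/64 + 8/64 + 8/64 + 8/64 + 16/64 + 1/64 = 57/64 = 0.890625.

0.890625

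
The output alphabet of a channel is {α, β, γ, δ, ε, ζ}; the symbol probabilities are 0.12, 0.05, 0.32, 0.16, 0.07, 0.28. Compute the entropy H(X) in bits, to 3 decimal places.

H = −Σ pᵢ log₂ pᵢ.
−0.12·log₂(0.12) = 0.3671
−0.05·log₂(0.05) = 0.2161
−0.32·log₂(0.32) = 0.5260
−0.16·log₂(0.16) = 0.4230
−0.07·log₂(0.07) = 0.2686
−0.28·log₂(0.28) = 0.5142
Sum ≈ 2.3150 → 2.315 bits.

2.315 bits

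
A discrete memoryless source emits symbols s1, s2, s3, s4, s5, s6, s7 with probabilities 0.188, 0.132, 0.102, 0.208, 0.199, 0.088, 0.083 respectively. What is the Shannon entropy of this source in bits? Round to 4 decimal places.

H = −Σ pᵢ log₂ pᵢ.
−0.188·log₂(0.188) = 0.4533
−0.132·log₂(0.132) = 0.3856
−0.102·log₂(0.102) = 0.3359
−0.208·log₂(0.208) = 0.4712
−0.199·log₂(0.199) = 0.4635
−0.088·log₂(0.088) = 0.3086
−0.083·log₂(0.083) = 0.2980
Sum ≈ 2.7161 → 2.7161 bits.

2.7161 bits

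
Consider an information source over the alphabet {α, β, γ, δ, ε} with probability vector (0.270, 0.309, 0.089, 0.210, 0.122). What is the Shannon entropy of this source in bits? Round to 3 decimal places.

H = −Σ pᵢ log₂ pᵢ.
−0.270·log₂(0.270) = 0.5100
−0.309·log₂(0.309) = 0.5235
−0.089·log₂(0.089) = 0.3106
−0.210·log₂(0.210) = 0.4728
−0.122·log₂(0.122) = 0.3703
Sum ≈ 2.1873 → 2.187 bits.

2.187 bits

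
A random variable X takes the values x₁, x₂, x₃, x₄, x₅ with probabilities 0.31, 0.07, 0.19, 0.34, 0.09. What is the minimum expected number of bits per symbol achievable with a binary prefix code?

Repeatedly combine the two least-probable nodes; the expected code length is the sum of the merged weights.
merge 7/100 + 9/100 → 4/25
merge 4/25 + 19/100 → 7/20
merge 31/100 + 17/50 → 13/20
merge 7/20 + 13/20 → 1
L = 4/25 + 7/20 + 13/20 + 1 = 54/25 = 2.16 bits/symbol.

2.16 bits/symbol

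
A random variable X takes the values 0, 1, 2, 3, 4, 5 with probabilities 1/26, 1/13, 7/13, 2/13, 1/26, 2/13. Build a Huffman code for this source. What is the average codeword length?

Repeatedly combine the two least-probable nodes; the expected code length is the sum of the merged weights.
merge 1/26 + 1/26 → 1/13
merge 1/13 + 1/13 → 2/13
merge 2/13 + 2/13 → 4/13
merge 2/13 + 4/13 → 6/13
merge 6/13 + 7/13 → 1
L = 1/13 + 2/13 + 4/13 + 6/13 + 1 = 2 bits/symbol.

2 bits/symbol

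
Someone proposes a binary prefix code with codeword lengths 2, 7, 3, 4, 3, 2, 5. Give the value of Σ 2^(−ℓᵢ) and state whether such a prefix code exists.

With common denominator 2^7 = 128: Σ 2^(−ℓᵢ) = 32/128 + 1/128 + 16/128 + 8/128 + 16/128 + 32/128 + 4/128 = 109/128 = 0.8515625.
Kraft's inequality requires Σ ≤ 1; here Σ = 0.8515625 ≤ 1, so such a prefix code exists.

0.8515625; yes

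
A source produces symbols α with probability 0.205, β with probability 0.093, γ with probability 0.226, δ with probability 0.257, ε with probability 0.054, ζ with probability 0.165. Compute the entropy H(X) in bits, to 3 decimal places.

2.432 bits

H = −Σ pᵢ log₂ pᵢ.
−0.205·log₂(0.205) = 0.4687
−0.093·log₂(0.093) = 0.3187
−0.226·log₂(0.226) = 0.4849
−0.257·log₂(0.257) = 0.5038
−0.054·log₂(0.054) = 0.2274
−0.165·log₂(0.165) = 0.4289
Sum ≈ 2.4323 → 2.432 bits.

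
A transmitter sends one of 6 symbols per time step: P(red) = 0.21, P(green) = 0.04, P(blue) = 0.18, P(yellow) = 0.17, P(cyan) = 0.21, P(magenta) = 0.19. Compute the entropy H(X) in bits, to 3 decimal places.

H = −Σ pᵢ log₂ pᵢ.
−0.21·log₂(0.21) = 0.4728
−0.04·log₂(0.04) = 0.1858
−0.18·log₂(0.18) = 0.4453
−0.17·log₂(0.17) = 0.4346
−0.21·log₂(0.21) = 0.4728
−0.19·log₂(0.19) = 0.4552
Sum ≈ 2.4665 → 2.467 bits.

2.467 bits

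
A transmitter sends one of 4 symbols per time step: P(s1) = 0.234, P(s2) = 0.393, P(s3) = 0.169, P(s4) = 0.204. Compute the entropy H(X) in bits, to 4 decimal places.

H = −Σ pᵢ log₂ pᵢ.
−0.234·log₂(0.234) = 0.4903
−0.393·log₂(0.393) = 0.5295
−0.169·log₂(0.169) = 0.4335
−0.204·log₂(0.204) = 0.4678
Sum ≈ 1.9212 → 1.9212 bits.

1.9212 bits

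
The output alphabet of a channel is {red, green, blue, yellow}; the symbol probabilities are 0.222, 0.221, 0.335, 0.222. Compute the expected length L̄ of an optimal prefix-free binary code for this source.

2 bits/symbol

Repeatedly combine the two least-probable nodes; the expected code length is the sum of the merged weights.
merge 221/1000 + 111/500 → 443/1000
merge 111/500 + 67/200 → 557/1000
merge 443/1000 + 557/1000 → 1
L = 443/1000 + 557/1000 + 1 = 2 bits/symbol.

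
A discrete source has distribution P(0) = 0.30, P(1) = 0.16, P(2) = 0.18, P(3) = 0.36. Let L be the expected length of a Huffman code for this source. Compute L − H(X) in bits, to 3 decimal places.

Entropy H = −Σ p log₂ p ≈ 1.9200 bits.
Huffman merges: 4/25+9/50→17/50; 3/10+17/50→16/25; 9/25+16/25→1. L = 99/50 ≈ 1.9800.
L − H = 1.9800 − 1.9200 = 0.060 bits.

0.060 bits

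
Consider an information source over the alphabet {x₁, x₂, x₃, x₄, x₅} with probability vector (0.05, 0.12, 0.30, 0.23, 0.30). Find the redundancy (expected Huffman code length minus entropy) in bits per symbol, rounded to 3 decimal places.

Entropy H = −Σ p log₂ p ≈ 2.1130 bits.
Huffman merges: 1/20+3/25→17/100; 17/100+23/100→2/5; 3/10+3/10→3/5; 2/5+3/5→1. L = 217/100 ≈ 2.1700.
L − H = 2.1700 − 2.1130 = 0.057 bits.

0.057 bits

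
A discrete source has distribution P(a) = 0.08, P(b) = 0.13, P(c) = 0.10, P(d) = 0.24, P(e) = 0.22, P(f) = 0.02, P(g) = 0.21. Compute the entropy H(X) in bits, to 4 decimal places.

2.5668 bits

H = −Σ pᵢ log₂ pᵢ.
−0.08·log₂(0.08) = 0.2915
−0.13·log₂(0.13) = 0.3826
−0.10·log₂(0.10) = 0.3322
−0.24·log₂(0.24) = 0.4941
−0.22·log₂(0.22) = 0.4806
−0.02·log₂(0.02) = 0.1129
−0.21·log₂(0.21) = 0.4728
Sum ≈ 2.5668 → 2.5668 bits.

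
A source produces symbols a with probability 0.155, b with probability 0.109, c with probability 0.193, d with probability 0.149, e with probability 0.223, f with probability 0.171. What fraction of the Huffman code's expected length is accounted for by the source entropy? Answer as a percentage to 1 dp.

Entropy H = −Σ p log₂ p ≈ 2.5512 bits.
Huffman merges: 109/1000+149/1000→129/500; 31/200+171/1000→163/500; 193/1000+223/1000→52/125; 129/500+163/500→73/125; 52/125+73/125→1. L = 323/125 ≈ 2.5840.
Efficiency = H/L = 2.5512/2.5840 = 98.7%.

98.7%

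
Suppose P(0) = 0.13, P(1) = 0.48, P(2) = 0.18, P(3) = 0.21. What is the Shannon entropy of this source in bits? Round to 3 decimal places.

1.809 bits

H = −Σ pᵢ log₂ pᵢ.
−0.13·log₂(0.13) = 0.3826
−0.48·log₂(0.48) = 0.5083
−0.18·log₂(0.18) = 0.4453
−0.21·log₂(0.21) = 0.4728
Sum ≈ 1.8090 → 1.809 bits.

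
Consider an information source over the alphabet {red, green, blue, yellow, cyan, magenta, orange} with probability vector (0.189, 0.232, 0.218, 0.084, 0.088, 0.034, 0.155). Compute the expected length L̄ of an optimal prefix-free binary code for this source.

2.668 bits/symbol

Repeatedly combine the two least-probable nodes; the expected code length is the sum of the merged weights.
merge 17/500 + 21/250 → 59/500
merge 11/125 + 59/500 → 103/500
merge 31/200 + 189/1000 → 43/125
merge 103/500 + 109/500 → 53/125
merge 29/125 + 43/125 → 72/125
merge 53/125 + 72/125 → 1
L = 59/500 + 103/500 + 43/125 + 53/125 + 72/125 + 1 = 667/250 = 2.668 bits/symbol.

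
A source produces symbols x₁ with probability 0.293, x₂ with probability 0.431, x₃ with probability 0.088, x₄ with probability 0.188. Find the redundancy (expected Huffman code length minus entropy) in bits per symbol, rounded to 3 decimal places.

Entropy H = −Σ p log₂ p ≈ 1.8041 bits.
Huffman merges: 11/125+47/250→69/250; 69/250+293/1000→569/1000; 431/1000+569/1000→1. L = 369/200 ≈ 1.8450.
L − H = 1.8450 − 1.8041 = 0.041 bits.

0.041 bits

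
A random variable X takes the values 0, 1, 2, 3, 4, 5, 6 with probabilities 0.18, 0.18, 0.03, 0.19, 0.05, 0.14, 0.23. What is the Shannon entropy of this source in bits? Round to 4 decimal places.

2.5985 bits

H = −Σ pᵢ log₂ pᵢ.
−0.18·log₂(0.18) = 0.4453
−0.18·log₂(0.18) = 0.4453
−0.03·log₂(0.03) = 0.1518
−0.19·log₂(0.19) = 0.4552
−0.05·log₂(0.05) = 0.2161
−0.14·log₂(0.14) = 0.3971
−0.23·log₂(0.23) = 0.4877
Sum ≈ 2.5985 → 2.5985 bits.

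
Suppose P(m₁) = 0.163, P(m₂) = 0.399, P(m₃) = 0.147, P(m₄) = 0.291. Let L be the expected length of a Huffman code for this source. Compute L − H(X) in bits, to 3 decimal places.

Entropy H = −Σ p log₂ p ≈ 1.8803 bits.
Huffman merges: 147/1000+163/1000→31/100; 291/1000+31/100→601/1000; 399/1000+601/1000→1. L = 1911/1000 ≈ 1.9110.
L − H = 1.9110 − 1.8803 = 0.031 bits.

0.031 bits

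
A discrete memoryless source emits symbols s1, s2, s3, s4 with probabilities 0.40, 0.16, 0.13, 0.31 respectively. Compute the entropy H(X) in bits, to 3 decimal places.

1.858 bits

H = −Σ pᵢ log₂ pᵢ.
−0.40·log₂(0.40) = 0.5288
−0.16·log₂(0.16) = 0.4230
−0.13·log₂(0.13) = 0.3826
−0.31·log₂(0.31) = 0.5238
Sum ≈ 1.8582 → 1.858 bits.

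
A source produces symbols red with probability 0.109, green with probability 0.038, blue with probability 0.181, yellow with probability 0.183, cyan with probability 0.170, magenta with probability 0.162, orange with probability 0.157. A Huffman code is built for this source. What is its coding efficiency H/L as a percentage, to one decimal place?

Entropy H = −Σ p log₂ p ≈ 2.7019 bits.
Huffman merges: 19/500+109/1000→147/1000; 147/1000+157/1000→38/125; 81/500+17/100→83/250; 181/1000+183/1000→91/250; 38/125+83/250→159/250; 91/250+159/250→1. L = 2783/1000 ≈ 2.7830.
Efficiency = H/L = 2.7019/2.7830 = 97.1%.

97.1%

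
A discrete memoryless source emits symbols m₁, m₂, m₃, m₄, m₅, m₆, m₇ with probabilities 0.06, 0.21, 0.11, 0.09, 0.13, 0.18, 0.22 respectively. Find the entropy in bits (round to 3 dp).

H = −Σ pᵢ log₂ pᵢ.
−0.06·log₂(0.06) = 0.2435
−0.21·log₂(0.21) = 0.4728
−0.11·log₂(0.11) = 0.3503
−0.09·log₂(0.09) = 0.3127
−0.13·log₂(0.13) = 0.3826
−0.18·log₂(0.18) = 0.4453
−0.22·log₂(0.22) = 0.4806
Sum ≈ 2.6878 → 2.688 bits.

2.688 bits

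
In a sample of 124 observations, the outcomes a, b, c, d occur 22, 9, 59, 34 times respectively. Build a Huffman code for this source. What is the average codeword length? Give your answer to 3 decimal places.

1.774 bits/symbol

Probabilities are the counts divided by 124.
Repeatedly combine the two least-probable nodes; the expected code length is the sum of the merged weights.
merge 9/124 + 11/62 → 1/4
merge 1/4 + 17/62 → 65/124
merge 59/124 + 65/124 → 1
L = 1/4 + 65/124 + 1 = 55/31 ≈ 1.774 bits/symbol.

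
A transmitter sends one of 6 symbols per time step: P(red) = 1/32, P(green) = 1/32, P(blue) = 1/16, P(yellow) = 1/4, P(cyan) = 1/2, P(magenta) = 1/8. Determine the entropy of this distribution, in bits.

1.9375 bits

Each probability is a power of 1/2, so log₂(1/p) is an integer.
H = Σ p·log₂(1/p) = 1/32·5 + 1/32·5 + 1/16·4 + 1/4·2 + 1/2·1 + 1/8·3 = 1.9375 bits.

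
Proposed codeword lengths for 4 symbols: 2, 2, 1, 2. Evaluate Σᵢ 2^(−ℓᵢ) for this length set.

1.25

With common denominator 2^2 = 4: Σ 2^(−ℓᵢ) = 1/4 + 1/4 + 2/4 + 1/4 = 5/4 = 1.25.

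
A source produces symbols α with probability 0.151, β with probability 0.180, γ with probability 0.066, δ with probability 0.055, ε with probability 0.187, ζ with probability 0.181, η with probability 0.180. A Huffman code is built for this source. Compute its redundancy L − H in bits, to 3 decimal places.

Entropy H = −Σ p log₂ p ≈ 2.6901 bits.
Huffman merges: 11/200+33/500→121/1000; 121/1000+151/1000→34/125; 9/50+9/50→9/25; 181/1000+187/1000→46/125; 34/125+9/25→79/125; 46/125+79/125→1. L = 2753/1000 ≈ 2.7530.
L − H = 2.7530 − 2.6901 = 0.063 bits.

0.063 bits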